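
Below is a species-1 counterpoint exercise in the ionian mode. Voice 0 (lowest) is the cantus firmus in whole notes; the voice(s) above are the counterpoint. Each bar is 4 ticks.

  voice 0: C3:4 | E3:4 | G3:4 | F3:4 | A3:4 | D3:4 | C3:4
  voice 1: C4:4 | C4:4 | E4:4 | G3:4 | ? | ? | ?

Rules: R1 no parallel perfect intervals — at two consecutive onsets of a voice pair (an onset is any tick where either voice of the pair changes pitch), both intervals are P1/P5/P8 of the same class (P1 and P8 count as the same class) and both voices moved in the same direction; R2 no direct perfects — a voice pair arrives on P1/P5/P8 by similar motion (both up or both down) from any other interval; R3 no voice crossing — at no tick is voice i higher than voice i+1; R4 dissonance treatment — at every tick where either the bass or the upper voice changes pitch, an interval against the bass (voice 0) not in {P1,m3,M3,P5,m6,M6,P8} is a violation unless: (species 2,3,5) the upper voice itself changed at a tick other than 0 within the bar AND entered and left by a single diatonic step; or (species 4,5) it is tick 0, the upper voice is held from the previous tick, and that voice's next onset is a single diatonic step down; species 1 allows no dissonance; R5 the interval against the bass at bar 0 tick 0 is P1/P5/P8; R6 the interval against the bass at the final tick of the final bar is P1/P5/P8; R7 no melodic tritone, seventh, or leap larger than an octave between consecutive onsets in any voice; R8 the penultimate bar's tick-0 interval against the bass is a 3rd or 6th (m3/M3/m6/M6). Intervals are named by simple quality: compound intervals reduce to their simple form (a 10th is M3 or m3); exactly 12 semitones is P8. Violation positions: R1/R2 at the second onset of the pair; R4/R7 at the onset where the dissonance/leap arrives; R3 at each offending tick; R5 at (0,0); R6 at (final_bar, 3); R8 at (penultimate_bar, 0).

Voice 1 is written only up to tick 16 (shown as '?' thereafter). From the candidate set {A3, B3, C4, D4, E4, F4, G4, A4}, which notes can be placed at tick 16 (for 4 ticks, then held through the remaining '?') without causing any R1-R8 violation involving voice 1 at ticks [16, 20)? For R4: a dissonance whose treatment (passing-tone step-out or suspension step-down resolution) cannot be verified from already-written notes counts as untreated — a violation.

{C4}

A3: violates R2
B3: violates R4
C4: legal
D4: violates R4
E4: violates R2
F4: violates R7
G4: violates R4
A4: violates R2,R7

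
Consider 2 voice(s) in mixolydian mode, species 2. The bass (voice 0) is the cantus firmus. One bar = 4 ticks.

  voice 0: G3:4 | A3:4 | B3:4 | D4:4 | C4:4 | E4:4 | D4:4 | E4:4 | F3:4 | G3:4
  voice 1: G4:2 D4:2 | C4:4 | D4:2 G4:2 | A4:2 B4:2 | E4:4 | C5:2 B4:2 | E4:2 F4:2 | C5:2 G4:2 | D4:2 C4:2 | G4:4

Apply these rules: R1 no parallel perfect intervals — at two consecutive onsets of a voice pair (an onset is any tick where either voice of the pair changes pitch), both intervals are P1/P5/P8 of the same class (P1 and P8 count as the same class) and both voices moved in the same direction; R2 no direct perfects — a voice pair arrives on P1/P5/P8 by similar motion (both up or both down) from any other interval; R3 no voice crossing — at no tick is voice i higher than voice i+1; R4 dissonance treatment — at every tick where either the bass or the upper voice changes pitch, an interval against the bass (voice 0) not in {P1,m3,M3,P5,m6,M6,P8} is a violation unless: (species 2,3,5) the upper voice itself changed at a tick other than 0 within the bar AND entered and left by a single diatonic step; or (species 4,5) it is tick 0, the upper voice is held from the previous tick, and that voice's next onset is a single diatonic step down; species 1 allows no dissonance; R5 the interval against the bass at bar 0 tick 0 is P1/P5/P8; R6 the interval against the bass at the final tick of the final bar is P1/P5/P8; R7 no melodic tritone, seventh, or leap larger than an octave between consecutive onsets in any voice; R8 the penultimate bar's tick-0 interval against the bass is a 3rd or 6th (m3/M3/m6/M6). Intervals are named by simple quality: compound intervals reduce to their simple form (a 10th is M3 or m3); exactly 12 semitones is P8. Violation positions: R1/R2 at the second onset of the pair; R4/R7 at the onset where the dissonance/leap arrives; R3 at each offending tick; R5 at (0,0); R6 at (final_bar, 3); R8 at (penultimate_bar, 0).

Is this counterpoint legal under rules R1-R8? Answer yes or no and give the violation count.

bar 0: v0=G3 v1=G4 (P8)
bar 1: v0=A3 v1=C4 (m3)
bar 2: v0=B3 v1=D4 (m3)
bar 3: v0=D4 v1=A4 (P5)
bar 4: v0=C4 v1=E4 (M3)
bar 5: v0=E4 v1=C5 (m6)
bar 6: v0=D4 v1=E4 (M2)
bar 7: v0=E4 v1=C5 (m6)
bar 8: v0=F3 v1=D4 (M6)
bar 9: v0=G3 v1=G4 (P8)
  R2 @ bar3.0: B3/G4 m6 -> D4/A4 P5 similar
  R4 @ bar6.0: D4/E4 M2 untreated
  R7 @ bar8.0: E4->F3 leap 11st
  R2 @ bar9.0: F3/C4 P5 -> G3/G4 P8 similar

No (4 violations)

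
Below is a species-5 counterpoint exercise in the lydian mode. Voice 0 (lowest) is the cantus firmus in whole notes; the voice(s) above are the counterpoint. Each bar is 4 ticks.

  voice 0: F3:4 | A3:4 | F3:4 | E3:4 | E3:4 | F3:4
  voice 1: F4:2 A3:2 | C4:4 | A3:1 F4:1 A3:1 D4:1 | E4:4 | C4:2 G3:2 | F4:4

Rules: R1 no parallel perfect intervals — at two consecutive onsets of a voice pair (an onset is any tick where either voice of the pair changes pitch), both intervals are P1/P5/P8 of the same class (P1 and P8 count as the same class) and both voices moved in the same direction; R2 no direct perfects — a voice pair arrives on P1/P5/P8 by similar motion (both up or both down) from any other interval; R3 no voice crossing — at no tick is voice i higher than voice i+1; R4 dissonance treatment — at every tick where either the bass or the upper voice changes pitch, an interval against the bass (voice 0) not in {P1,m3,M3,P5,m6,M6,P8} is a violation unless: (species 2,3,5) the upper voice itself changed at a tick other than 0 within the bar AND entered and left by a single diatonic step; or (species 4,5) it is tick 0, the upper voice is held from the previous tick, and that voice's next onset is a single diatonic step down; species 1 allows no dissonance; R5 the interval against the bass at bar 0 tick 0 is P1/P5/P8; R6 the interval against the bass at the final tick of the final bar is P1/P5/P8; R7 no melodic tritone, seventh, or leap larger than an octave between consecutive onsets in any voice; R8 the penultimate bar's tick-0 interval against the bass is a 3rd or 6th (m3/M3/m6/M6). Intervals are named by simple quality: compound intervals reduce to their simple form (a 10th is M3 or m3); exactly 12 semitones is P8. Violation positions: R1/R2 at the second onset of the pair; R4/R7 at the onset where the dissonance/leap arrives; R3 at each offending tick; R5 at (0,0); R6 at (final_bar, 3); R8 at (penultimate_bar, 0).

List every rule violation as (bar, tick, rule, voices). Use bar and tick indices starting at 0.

(5, 0, R2, (0, 1))
(5, 0, R7, (1,))

bar 0: v0=F3 v1=F4 downbeat P8
bar 1: v0=A3 v1=C4 downbeat m3
bar 2: v0=F3 v1=A3 downbeat M3
bar 3: v0=E3 v1=E4 downbeat P8
bar 4: v0=E3 v1=C4 downbeat m6
bar 5: v0=F3 v1=F4 downbeat P8
  -> R2 @ bar 5 tick 0 v(0, 1): E3/G3 m3 -> F3/F4 P8 similar
  -> R7 @ bar 5 tick 0 v(1,): G3->F4 leap 10st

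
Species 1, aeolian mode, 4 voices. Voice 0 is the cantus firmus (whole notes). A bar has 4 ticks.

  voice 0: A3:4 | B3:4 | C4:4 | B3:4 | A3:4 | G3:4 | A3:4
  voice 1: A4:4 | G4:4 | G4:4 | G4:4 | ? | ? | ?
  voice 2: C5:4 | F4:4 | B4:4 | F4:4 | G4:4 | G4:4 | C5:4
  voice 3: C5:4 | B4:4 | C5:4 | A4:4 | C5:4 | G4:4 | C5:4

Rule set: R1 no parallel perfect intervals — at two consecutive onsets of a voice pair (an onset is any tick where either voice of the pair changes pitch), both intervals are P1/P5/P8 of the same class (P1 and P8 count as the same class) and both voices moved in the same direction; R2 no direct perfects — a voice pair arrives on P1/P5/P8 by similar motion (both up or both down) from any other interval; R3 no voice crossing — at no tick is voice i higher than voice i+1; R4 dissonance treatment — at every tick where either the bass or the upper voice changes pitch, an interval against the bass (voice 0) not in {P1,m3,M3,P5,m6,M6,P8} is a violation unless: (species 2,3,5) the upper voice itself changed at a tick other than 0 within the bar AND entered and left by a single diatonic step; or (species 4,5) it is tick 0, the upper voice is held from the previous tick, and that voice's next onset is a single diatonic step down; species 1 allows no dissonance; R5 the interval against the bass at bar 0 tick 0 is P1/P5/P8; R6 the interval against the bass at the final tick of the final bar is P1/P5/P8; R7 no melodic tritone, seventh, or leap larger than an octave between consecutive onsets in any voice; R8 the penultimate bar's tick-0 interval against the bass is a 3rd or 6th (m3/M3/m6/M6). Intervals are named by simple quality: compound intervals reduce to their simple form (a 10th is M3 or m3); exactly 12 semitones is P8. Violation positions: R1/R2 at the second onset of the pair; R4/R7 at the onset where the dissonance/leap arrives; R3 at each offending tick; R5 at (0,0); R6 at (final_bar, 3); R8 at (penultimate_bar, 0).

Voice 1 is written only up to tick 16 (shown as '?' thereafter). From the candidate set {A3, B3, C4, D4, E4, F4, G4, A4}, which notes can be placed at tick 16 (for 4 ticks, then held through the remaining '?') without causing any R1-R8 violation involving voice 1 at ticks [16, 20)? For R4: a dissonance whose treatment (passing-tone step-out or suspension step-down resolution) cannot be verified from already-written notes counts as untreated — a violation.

A3: violates R2,R7
B3: violates R4
C4: legal
D4: violates R4
E4: violates R2
F4: legal
G4: violates R4
A4: violates R3

{C4, F4}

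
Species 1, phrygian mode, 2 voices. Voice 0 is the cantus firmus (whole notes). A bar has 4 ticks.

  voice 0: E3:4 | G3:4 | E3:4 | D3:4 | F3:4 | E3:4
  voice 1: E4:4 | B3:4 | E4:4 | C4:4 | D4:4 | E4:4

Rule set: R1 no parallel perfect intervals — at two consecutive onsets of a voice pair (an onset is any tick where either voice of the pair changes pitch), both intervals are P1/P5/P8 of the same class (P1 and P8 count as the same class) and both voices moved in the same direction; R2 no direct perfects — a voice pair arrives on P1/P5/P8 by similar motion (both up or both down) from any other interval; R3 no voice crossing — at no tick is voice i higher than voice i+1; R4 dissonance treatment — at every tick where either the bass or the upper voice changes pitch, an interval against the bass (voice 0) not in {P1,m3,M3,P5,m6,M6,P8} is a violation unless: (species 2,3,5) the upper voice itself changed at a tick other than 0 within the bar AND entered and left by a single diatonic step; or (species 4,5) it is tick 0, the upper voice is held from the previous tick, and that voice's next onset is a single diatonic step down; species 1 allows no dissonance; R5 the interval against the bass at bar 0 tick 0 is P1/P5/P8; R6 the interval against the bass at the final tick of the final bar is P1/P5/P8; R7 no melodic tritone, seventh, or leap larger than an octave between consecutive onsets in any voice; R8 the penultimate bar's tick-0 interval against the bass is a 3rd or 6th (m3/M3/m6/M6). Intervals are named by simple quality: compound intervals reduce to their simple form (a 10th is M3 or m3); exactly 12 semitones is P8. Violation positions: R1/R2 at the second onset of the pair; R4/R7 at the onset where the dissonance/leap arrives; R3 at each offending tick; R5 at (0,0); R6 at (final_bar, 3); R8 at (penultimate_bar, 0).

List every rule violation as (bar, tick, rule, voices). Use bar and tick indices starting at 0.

bar 0: v0=E3 v1=E4 downbeat P8
bar 1: v0=G3 v1=B3 downbeat M3
bar 2: v0=E3 v1=E4 downbeat P8
bar 3: v0=D3 v1=C4 downbeat m7
bar 4: v0=F3 v1=D4 downbeat M6
bar 5: v0=E3 v1=E4 downbeat P8
  -> R4 @ bar 3 tick 0 v(0, 1): D3/C4 m7 untreated

(3, 0, R4, (0, 1))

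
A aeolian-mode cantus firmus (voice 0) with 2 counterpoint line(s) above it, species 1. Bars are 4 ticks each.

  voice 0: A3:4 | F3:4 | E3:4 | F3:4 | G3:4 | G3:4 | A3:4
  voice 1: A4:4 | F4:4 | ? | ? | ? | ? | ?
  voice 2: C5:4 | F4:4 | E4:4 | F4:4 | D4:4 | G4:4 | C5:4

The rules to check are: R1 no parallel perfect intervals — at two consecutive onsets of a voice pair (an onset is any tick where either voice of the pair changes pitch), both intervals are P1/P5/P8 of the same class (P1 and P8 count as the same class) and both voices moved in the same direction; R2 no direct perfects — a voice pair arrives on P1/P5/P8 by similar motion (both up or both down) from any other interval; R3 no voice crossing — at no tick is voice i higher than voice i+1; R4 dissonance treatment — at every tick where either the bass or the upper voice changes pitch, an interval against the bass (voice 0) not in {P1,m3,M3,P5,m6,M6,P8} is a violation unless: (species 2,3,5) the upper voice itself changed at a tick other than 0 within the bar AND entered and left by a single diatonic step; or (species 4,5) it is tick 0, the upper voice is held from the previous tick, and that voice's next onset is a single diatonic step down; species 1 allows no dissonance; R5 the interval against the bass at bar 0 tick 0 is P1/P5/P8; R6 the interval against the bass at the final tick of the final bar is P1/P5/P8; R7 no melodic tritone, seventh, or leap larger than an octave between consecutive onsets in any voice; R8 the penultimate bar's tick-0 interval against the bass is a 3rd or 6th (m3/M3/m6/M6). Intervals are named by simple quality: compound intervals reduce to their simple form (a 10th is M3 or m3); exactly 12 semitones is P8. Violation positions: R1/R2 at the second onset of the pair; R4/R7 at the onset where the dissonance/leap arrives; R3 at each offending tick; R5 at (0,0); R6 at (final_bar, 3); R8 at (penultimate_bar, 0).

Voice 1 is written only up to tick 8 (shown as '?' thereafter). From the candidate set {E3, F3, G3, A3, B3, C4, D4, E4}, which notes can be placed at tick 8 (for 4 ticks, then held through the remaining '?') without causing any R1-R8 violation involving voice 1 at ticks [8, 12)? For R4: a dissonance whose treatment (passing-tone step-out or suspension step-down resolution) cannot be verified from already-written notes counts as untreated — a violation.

E3: violates R1,R7
F3: violates R4
G3: violates R7
A3: violates R2,R4
B3: violates R2,R7
C4: legal
D4: violates R4
E4: violates R1

{C4}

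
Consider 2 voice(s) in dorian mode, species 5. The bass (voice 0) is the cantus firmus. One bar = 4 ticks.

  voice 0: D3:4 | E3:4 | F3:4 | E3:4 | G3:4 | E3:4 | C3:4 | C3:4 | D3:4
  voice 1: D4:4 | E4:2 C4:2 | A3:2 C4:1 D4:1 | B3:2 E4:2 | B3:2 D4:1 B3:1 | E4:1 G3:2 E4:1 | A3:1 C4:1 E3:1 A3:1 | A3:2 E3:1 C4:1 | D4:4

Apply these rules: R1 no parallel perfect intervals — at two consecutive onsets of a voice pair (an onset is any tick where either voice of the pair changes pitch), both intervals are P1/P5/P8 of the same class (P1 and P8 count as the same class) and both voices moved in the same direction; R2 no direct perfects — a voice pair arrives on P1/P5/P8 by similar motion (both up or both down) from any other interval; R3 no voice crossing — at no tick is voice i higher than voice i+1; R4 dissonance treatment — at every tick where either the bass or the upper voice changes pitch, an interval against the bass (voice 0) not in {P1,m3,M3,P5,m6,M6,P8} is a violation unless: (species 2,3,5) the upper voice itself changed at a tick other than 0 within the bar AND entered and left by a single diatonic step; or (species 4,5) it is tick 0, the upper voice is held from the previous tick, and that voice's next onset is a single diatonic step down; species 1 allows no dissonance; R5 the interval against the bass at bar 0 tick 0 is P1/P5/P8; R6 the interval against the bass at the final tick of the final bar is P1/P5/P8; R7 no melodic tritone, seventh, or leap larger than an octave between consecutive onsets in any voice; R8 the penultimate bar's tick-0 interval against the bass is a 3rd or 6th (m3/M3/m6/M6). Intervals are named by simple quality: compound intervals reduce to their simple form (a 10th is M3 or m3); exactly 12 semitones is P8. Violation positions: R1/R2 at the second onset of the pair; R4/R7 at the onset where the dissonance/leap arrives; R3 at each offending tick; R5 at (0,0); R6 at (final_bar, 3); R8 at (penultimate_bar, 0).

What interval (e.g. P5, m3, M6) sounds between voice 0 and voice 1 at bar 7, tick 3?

voice 0=C3 voice 1=C4 -> P8

P8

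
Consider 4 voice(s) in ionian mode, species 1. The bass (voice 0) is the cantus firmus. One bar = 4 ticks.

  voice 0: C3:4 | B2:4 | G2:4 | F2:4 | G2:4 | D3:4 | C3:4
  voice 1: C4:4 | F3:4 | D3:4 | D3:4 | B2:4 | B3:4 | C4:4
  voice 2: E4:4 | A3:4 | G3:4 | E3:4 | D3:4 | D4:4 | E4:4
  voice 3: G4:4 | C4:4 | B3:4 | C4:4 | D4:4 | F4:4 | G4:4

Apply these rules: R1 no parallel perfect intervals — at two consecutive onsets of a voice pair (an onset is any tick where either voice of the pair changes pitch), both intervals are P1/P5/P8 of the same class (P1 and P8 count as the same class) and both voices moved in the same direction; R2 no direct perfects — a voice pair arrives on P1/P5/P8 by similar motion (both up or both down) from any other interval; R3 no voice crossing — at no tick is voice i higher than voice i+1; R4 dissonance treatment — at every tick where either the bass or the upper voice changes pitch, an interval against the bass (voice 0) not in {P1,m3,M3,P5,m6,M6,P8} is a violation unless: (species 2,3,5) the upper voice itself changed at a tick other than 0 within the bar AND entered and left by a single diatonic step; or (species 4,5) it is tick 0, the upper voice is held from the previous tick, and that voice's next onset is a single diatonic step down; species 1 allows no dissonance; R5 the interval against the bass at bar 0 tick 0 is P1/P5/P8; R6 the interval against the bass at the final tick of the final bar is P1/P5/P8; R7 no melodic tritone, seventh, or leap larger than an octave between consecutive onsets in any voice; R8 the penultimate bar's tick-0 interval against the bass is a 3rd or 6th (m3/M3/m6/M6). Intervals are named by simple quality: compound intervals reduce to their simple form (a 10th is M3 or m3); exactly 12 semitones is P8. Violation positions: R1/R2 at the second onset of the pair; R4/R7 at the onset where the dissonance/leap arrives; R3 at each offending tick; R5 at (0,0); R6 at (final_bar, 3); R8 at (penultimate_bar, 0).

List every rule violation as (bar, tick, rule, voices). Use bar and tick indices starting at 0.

(0, 0, R5, (0, 2))
(1, 0, R1, (1, 3))
(1, 0, R4, (0, 1))
(1, 0, R4, (0, 2))
(1, 0, R4, (0, 3))
(2, 0, R2, (0, 1))
(2, 0, R2, (0, 2))
(3, 0, R4, (0, 2))
(4, 0, R1, (0, 3))
(5, 0, R2, (0, 2))
(5, 0, R8, (0, 2))
(6, 0, R2, (1, 3))
(6, 3, R6, (0, 2))

bar 0: v0=C3 v1=C4 v2=E4 v3=G4 downbeat P5
bar 1: v0=B2 v1=F3 v2=A3 v3=C4 downbeat m2
bar 2: v0=G2 v1=D3 v2=G3 v3=B3 downbeat M3
bar 3: v0=F2 v1=D3 v2=E3 v3=C4 downbeat P5
bar 4: v0=G2 v1=B2 v2=D3 v3=D4 downbeat P5
bar 5: v0=D3 v1=B3 v2=D4 v3=F4 downbeat m3
bar 6: v0=C3 v1=C4 v2=E4 v3=G4 downbeat P5
  -> R5 @ bar 0 tick 0 v(0, 2): opens on M3
  -> R1 @ bar 1 tick 0 v(1, 3): C4/G4 P5 -> F3/C4 P5 similar
  -> R4 @ bar 1 tick 0 v(0, 1): B2/F3 TT untreated
  -> R4 @ bar 1 tick 0 v(0, 2): B2/A3 m7 untreated
  -> R4 @ bar 1 tick 0 v(0, 3): B2/C4 m2 untreated
  -> R2 @ bar 2 tick 0 v(0, 1): B2/F3 TT -> G2/D3 P5 similar
  -> R2 @ bar 2 tick 0 v(0, 2): B2/A3 m7 -> G2/G3 P8 similar
  -> R4 @ bar 3 tick 0 v(0, 2): F2/E3 M7 untreated
  -> R1 @ bar 4 tick 0 v(0, 3): F2/C4 P5 -> G2/D4 P5 similar
  -> R2 @ bar 5 tick 0 v(0, 2): G2/D3 P5 -> D3/D4 P8 similar
  -> R8 @ bar 5 tick 0 v(0, 2): penult P8 not 3rd/6th
  -> R2 @ bar 6 tick 0 v(1, 3): B3/F4 TT -> C4/G4 P5 similar
  -> R6 @ bar 6 tick 3 v(0, 2): closes on M3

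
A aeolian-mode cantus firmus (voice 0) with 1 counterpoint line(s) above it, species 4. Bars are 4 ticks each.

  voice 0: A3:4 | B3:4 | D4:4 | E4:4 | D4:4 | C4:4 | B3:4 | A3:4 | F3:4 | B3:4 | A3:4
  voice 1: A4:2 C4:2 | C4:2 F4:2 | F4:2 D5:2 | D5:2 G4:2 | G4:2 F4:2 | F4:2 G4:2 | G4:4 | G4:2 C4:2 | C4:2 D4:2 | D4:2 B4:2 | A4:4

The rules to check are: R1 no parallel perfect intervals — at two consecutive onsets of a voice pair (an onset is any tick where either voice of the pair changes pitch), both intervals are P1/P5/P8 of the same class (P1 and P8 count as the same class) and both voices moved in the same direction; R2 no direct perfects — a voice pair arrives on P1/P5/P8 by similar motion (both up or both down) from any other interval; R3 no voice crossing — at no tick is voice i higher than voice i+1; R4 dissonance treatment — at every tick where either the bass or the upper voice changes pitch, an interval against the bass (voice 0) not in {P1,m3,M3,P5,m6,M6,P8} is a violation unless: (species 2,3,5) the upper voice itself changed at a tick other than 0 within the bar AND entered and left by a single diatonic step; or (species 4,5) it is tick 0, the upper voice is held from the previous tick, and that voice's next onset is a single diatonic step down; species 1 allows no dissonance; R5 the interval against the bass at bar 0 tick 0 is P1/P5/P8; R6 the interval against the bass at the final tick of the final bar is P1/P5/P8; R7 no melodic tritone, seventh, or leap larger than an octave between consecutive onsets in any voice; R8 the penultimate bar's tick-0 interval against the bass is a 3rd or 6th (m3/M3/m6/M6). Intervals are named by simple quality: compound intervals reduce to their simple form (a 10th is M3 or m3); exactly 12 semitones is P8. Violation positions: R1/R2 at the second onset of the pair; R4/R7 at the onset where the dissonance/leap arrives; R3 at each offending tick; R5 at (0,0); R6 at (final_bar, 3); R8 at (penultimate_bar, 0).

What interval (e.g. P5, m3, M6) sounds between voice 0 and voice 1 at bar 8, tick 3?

voice 0=F3 voice 1=D4 -> M6

M6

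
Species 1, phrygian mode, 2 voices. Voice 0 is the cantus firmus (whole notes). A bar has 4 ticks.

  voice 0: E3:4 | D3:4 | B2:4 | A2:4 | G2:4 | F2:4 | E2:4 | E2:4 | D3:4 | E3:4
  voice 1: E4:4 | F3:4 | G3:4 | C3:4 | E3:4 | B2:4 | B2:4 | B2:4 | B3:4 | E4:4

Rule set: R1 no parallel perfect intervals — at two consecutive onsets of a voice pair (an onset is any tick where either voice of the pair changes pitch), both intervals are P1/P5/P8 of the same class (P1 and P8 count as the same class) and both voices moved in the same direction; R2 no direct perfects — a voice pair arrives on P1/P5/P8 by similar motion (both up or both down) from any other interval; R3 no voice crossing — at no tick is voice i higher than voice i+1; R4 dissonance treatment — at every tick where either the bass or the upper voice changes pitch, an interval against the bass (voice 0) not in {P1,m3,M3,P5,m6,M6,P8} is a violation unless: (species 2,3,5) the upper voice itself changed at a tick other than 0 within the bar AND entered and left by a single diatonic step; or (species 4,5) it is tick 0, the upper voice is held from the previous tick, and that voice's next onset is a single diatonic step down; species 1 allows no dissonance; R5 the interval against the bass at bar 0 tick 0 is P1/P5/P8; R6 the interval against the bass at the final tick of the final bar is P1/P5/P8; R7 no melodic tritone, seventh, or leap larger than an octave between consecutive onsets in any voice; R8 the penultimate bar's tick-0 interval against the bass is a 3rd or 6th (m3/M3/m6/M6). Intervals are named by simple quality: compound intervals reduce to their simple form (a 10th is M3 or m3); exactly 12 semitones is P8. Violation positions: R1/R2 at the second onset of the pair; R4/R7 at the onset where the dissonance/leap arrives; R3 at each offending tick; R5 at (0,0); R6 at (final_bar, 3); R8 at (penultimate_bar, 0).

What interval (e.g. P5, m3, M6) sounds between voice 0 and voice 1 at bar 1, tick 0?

voice 0=D3 voice 1=F3 -> m3

m3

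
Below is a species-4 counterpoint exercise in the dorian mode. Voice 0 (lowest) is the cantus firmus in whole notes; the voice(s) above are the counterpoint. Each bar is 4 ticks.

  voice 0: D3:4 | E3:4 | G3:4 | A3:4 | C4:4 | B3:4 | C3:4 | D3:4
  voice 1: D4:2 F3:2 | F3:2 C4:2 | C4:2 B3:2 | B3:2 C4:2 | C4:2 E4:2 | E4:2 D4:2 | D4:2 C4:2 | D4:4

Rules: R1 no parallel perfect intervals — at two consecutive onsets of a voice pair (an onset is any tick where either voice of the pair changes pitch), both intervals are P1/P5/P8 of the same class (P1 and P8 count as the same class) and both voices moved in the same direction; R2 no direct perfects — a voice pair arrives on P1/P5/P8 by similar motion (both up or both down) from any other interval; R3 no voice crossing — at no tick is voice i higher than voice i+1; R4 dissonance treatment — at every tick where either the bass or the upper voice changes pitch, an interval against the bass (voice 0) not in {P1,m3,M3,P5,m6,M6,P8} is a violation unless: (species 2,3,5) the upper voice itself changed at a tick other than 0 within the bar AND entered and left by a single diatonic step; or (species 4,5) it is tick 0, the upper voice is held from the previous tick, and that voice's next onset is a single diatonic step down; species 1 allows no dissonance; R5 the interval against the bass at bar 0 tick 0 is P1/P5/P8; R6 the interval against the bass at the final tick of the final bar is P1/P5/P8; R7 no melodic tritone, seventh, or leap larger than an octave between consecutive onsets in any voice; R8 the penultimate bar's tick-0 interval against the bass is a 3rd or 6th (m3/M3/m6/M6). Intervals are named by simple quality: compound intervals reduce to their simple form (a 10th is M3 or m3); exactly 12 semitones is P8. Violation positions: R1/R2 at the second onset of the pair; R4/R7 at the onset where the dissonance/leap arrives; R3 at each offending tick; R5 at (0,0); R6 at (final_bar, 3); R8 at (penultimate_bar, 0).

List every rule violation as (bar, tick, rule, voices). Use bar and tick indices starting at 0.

bar 0: v0=D3 v1=D4 downbeat P8
bar 1: v0=E3 v1=F3 downbeat m2
bar 2: v0=G3 v1=C4 downbeat P4
bar 3: v0=A3 v1=B3 downbeat M2
bar 4: v0=C4 v1=C4 downbeat P1
bar 5: v0=B3 v1=E4 downbeat P4
bar 6: v0=C3 v1=D4 downbeat M2
bar 7: v0=D3 v1=D4 downbeat P8
  -> R4 @ bar 1 tick 0 v(0, 1): E3/F3 m2 untreated
  -> R4 @ bar 3 tick 0 v(0, 1): A3/B3 M2 untreated
  -> R7 @ bar 6 tick 0 v(0,): B3->C3 leap 11st
  -> R8 @ bar 6 tick 0 v(0, 1): penult M2 not 3rd/6th
  -> R1 @ bar 7 tick 0 v(0, 1): C3/C4 P8 -> D3/D4 P8 similar

(1, 0, R4, (0, 1))
(3, 0, R4, (0, 1))
(6, 0, R7, (0,))
(6, 0, R8, (0, 1))
(7, 0, R1, (0, 1))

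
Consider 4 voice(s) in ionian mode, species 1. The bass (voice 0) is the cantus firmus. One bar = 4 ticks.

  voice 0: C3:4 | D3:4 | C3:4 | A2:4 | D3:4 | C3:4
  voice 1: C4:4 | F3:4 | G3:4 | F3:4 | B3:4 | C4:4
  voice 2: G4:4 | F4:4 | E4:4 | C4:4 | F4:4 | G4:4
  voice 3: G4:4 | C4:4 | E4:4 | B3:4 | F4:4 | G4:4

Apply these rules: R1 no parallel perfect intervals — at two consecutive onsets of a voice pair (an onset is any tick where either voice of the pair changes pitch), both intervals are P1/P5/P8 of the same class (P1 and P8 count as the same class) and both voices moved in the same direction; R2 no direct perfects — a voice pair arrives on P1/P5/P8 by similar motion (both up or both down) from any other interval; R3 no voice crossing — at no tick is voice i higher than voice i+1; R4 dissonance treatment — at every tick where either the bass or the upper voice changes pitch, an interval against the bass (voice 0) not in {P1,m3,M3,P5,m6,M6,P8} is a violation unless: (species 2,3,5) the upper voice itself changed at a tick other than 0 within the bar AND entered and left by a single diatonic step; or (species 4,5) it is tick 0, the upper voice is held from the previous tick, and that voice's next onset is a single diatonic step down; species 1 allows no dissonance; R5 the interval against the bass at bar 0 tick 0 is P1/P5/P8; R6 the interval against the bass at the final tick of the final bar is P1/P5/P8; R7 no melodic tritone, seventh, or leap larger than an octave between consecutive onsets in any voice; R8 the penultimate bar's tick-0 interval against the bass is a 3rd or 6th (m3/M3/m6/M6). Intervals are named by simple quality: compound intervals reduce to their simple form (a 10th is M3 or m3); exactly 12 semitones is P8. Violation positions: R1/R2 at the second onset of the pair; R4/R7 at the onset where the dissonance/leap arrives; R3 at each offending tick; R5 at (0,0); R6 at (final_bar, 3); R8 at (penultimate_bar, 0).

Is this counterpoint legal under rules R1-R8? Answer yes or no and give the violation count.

No (19 violations)

bar 0: v0=C3 v1=C4 v2=G4 v3=G4 (P5)
bar 1: v0=D3 v1=F3 v2=F4 v3=C4 (m7)
bar 2: v0=C3 v1=G3 v2=E4 v3=E4 (M3)
bar 3: v0=A2 v1=F3 v2=C4 v3=B3 (M2)
bar 4: v0=D3 v1=B3 v2=F4 v3=F4 (m3)
bar 5: v0=C3 v1=C4 v2=G4 v3=G4 (P5)
  R1 @ bar1.0: C4/G4 P5 -> F3/C4 P5 similar
  R2 @ bar1.0: C4/G4 P5 -> F3/F4 P8 similar
  R3 @ bar1.0: F4 above C4
  R4 @ bar1.0: D3/C4 m7 untreated
  R3 @ bar1.1: F4 above C4
  R3 @ bar1.2: F4 above C4
  R3 @ bar1.3: F4 above C4
  R2 @ bar3.0: G3/E4 M6 -> F3/C4 P5 similar
  R3 @ bar3.0: C4 above B3
  R4 @ bar3.0: A2/B3 M2 untreated
  R3 @ bar3.1: C4 above B3
  R3 @ bar3.2: C4 above B3
  R3 @ bar3.3: C4 above B3
  R2 @ bar4.0: C4/B3 m2 -> F4/F4 P1 similar
  R7 @ bar4.0: F3->B3 leap 6st
  R7 @ bar4.0: B3->F4 leap 6st
  R1 @ bar5.0: F4/F4 P1 -> G4/G4 P1 similar
  R2 @ bar5.0: B3/F4 TT -> C4/G4 P5 similar
  R2 @ bar5.0: B3/F4 TT -> C4/G4 P5 similar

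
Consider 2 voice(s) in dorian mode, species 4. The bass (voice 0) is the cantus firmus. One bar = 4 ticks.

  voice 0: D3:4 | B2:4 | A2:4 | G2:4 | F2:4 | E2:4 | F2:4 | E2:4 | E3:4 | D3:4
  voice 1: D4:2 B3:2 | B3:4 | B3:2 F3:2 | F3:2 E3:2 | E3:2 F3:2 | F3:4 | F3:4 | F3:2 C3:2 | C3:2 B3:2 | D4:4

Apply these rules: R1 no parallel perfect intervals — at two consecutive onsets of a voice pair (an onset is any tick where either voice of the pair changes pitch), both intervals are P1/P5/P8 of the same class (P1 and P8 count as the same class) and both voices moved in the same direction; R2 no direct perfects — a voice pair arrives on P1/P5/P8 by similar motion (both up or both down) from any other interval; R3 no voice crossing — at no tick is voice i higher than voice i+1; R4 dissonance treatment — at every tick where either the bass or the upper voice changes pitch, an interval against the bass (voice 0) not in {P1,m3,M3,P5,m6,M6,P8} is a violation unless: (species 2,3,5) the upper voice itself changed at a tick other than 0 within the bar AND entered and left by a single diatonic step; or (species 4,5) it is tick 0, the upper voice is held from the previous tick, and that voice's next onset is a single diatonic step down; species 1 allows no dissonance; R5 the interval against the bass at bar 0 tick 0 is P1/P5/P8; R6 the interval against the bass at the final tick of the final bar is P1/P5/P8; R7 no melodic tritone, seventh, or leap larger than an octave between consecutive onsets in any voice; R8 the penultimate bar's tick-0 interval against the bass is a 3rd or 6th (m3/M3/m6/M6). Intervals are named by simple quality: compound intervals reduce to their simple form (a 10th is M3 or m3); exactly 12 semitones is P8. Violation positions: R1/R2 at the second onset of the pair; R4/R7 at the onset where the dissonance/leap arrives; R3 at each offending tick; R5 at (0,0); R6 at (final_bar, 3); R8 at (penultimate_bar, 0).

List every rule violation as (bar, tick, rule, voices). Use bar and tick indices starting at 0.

bar 0: v0=D3 v1=D4 downbeat P8
bar 1: v0=B2 v1=B3 downbeat P8
bar 2: v0=A2 v1=B3 downbeat M2
bar 3: v0=G2 v1=F3 downbeat m7
bar 4: v0=F2 v1=E3 downbeat M7
bar 5: v0=E2 v1=F3 downbeat m2
bar 6: v0=F2 v1=F3 downbeat P8
bar 7: v0=E2 v1=F3 downbeat m2
bar 8: v0=E3 v1=C3 downbeat M3
bar 9: v0=D3 v1=D4 downbeat P8
  -> R4 @ bar 2 tick 0 v(0, 1): A2/B3 M2 untreated
  -> R7 @ bar 2 tick 2 v(1,): B3->F3 leap 6st
  -> R4 @ bar 4 tick 0 v(0, 1): F2/E3 M7 untreated
  -> R4 @ bar 5 tick 0 v(0, 1): E2/F3 m2 untreated
  -> R4 @ bar 7 tick 0 v(0, 1): E2/F3 m2 untreated
  -> R3 @ bar 8 tick 0 v(0, 1): E3 above C3
  -> R3 @ bar 8 tick 1 v(0, 1): E3 above C3
  -> R7 @ bar 8 tick 2 v(1,): C3->B3 leap 11st

(2, 0, R4, (0, 1))
(2, 2, R7, (1,))
(4, 0, R4, (0, 1))
(5, 0, R4, (0, 1))
(7, 0, R4, (0, 1))
(8, 0, R3, (0, 1))
(8, 1, R3, (0, 1))
(8, 2, R7, (1,))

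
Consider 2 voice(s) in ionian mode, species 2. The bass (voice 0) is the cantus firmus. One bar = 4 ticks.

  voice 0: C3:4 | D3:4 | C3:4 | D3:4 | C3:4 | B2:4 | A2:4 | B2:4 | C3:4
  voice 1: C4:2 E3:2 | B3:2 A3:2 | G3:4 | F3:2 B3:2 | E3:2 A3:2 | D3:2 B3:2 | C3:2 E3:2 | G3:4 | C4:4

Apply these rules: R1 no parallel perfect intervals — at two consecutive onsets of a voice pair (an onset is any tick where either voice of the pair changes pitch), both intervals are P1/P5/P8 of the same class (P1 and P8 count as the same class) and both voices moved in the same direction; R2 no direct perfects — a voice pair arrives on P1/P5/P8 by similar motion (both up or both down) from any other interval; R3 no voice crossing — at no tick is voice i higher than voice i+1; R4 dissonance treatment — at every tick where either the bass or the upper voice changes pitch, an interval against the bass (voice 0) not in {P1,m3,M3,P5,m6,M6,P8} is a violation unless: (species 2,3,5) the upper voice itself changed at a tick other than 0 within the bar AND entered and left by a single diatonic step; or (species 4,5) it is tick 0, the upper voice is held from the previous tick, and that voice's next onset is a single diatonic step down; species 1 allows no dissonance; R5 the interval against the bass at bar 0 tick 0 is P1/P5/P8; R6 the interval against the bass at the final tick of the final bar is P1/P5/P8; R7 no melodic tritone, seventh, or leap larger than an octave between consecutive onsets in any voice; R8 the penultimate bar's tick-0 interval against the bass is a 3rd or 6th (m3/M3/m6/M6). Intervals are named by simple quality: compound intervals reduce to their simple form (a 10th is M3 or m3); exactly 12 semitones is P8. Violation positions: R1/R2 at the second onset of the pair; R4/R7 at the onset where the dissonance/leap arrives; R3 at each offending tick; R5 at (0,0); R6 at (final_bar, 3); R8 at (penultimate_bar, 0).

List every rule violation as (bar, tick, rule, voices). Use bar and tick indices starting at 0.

bar 0: v0=C3 v1=C4 downbeat P8
bar 1: v0=D3 v1=B3 downbeat M6
bar 2: v0=C3 v1=G3 downbeat P5
bar 3: v0=D3 v1=F3 downbeat m3
bar 4: v0=C3 v1=E3 downbeat M3
bar 5: v0=B2 v1=D3 downbeat m3
bar 6: v0=A2 v1=C3 downbeat m3
bar 7: v0=B2 v1=G3 downbeat m6
bar 8: v0=C3 v1=C4 downbeat P8
  -> R1 @ bar 2 tick 0 v(0, 1): D3/A3 P5 -> C3/G3 P5 similar
  -> R7 @ bar 3 tick 2 v(1,): F3->B3 leap 6st
  -> R7 @ bar 6 tick 0 v(1,): B3->C3 leap 11st
  -> R2 @ bar 8 tick 0 v(0, 1): B2/G3 m6 -> C3/C4 P8 similar

(2, 0, R1, (0, 1))
(3, 2, R7, (1,))
(6, 0, R7, (1,))
(8, 0, R2, (0, 1))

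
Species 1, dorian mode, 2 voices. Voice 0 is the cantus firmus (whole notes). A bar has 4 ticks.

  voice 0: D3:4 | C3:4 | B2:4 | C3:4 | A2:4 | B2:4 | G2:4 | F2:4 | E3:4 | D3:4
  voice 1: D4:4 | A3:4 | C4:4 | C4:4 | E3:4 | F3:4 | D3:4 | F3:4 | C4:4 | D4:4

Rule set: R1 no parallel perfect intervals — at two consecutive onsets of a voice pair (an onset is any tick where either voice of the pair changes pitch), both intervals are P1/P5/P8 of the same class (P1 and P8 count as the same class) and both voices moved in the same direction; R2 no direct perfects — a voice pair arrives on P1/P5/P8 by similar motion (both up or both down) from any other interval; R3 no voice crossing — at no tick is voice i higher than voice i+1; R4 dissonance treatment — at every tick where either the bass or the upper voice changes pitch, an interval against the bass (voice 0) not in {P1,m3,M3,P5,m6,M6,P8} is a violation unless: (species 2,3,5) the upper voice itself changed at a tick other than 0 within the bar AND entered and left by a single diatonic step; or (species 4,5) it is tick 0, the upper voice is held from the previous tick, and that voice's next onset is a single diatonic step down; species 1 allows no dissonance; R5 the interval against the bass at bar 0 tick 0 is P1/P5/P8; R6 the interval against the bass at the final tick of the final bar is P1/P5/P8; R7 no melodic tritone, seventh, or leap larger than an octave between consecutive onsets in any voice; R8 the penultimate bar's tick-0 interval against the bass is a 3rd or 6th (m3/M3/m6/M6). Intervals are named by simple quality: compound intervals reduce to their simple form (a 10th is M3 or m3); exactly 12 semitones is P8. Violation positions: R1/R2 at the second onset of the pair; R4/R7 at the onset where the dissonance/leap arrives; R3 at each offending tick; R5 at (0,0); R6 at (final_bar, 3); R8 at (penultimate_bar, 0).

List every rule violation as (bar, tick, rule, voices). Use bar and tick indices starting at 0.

bar 0: v0=D3 v1=D4 downbeat P8
bar 1: v0=C3 v1=A3 downbeat M6
bar 2: v0=B2 v1=C4 downbeat m2
bar 3: v0=C3 v1=C4 downbeat P8
bar 4: v0=A2 v1=E3 downbeat P5
bar 5: v0=B2 v1=F3 downbeat TT
bar 6: v0=G2 v1=D3 downbeat P5
bar 7: v0=F2 v1=F3 downbeat P8
bar 8: v0=E3 v1=C4 downbeat m6
bar 9: v0=D3 v1=D4 downbeat P8
  -> R4 @ bar 2 tick 0 v(0, 1): B2/C4 m2 untreated
  -> R2 @ bar 4 tick 0 v(0, 1): C3/C4 P8 -> A2/E3 P5 similar
  -> R4 @ bar 5 tick 0 v(0, 1): B2/F3 TT untreated
  -> R2 @ bar 6 tick 0 v(0, 1): B2/F3 TT -> G2/D3 P5 similar
  -> R7 @ bar 8 tick 0 v(0,): F2->E3 leap 11st

(2, 0, R4, (0, 1))
(4, 0, R2, (0, 1))
(5, 0, R4, (0, 1))
(6, 0, R2, (0, 1))
(8, 0, R7, (0,))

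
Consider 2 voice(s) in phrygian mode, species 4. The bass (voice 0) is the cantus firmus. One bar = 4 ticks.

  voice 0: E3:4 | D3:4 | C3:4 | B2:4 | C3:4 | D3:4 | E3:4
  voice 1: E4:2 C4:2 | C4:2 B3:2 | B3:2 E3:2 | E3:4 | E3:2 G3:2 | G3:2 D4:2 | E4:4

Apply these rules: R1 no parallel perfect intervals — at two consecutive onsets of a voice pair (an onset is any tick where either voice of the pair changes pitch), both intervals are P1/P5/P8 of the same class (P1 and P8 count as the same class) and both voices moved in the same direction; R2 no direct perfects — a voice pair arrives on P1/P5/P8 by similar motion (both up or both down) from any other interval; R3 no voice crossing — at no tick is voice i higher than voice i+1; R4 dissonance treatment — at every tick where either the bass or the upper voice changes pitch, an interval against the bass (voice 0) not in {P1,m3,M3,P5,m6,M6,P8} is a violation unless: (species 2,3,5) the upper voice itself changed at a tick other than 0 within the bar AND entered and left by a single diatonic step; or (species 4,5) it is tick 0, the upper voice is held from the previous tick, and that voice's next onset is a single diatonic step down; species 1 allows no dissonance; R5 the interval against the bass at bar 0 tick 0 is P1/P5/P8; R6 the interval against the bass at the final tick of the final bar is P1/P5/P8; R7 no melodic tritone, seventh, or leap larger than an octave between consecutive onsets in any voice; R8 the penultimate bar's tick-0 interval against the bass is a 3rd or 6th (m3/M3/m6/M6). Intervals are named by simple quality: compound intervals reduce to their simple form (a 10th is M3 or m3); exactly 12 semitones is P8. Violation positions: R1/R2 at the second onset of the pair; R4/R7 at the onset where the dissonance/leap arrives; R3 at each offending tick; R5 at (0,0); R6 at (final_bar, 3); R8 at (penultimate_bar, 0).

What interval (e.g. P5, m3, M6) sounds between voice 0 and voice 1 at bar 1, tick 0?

m7

voice 0=D3 voice 1=C4 -> m7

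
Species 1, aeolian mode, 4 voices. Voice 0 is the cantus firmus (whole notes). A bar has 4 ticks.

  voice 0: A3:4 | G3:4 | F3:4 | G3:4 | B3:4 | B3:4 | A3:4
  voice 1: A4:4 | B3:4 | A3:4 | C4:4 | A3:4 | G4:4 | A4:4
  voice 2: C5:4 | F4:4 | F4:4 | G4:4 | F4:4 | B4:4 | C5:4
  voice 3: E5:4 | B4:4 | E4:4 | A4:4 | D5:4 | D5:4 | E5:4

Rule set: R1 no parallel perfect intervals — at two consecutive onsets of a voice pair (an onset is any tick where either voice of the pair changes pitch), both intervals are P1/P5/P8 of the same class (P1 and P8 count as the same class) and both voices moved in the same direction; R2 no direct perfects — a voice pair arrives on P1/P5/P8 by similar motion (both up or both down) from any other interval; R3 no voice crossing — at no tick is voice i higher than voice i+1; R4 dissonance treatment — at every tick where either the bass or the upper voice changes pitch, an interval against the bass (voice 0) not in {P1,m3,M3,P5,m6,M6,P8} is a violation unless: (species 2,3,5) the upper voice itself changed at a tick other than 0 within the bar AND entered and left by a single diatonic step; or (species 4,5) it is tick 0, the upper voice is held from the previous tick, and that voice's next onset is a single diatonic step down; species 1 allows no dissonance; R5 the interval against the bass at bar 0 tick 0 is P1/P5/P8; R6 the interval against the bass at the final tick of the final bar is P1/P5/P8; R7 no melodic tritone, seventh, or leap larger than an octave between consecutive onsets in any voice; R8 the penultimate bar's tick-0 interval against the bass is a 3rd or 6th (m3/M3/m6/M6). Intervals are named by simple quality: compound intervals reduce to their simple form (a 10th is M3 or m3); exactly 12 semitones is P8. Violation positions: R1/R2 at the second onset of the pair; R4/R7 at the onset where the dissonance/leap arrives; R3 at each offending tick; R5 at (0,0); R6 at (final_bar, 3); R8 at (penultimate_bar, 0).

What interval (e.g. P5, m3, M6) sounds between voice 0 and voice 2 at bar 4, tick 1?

voice 0=B3 voice 2=F4 -> TT

TT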